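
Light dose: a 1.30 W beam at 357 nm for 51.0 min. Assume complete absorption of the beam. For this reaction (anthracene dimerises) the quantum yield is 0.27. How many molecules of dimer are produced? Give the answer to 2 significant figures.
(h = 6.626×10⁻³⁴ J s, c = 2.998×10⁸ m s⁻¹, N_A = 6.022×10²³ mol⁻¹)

1.9×10²¹ molecules

Photon energy at 357 nm: hc/λ = (6.626×10⁻³⁴)(2.998×10⁸)/(357×10⁻⁹) = 5.564×10⁻¹⁹ J.
Energy delivered: (1.30 W)(3060 s) = 3978 J.
Photons incident: 3978 / 5.564×10⁻¹⁹ = 7.150×10²¹, i.e. 7.150×10²¹/6.022×10²³ = 0.01187 mol.
Product: Φ × n_abs = 0.27 × 0.01187 = 0.003205 mol.
As a count: 0.003205 × 6.022×10²³ = 1.9×10²¹.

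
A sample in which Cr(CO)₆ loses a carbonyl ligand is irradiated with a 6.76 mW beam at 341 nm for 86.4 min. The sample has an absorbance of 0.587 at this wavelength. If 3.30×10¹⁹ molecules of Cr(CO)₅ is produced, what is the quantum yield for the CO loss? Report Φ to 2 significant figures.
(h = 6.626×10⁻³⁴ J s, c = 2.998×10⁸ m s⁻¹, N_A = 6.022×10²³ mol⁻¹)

Product: 3.30×10¹⁹ / 6.022×10²³ = 5.480×10⁻⁵ mol.
Photon energy at 341 nm: hc/λ = (6.626×10⁻³⁴)(2.998×10⁸)/(341×10⁻⁹) = 5.825×10⁻¹⁹ J.
Energy delivered: (6.76 mW)(5184 s) = 35.04 J.
Photons incident: 35.04 / 5.825×10⁻¹⁹ = 6.015×10¹⁹, i.e. 6.015×10¹⁹/6.022×10²³ = 9.988×10⁻⁵ mol.
Fraction absorbed: 1 − 10^(−0.587) = 0.7412.
Photons absorbed: 0.7412 × 9.988×10⁻⁵ = 7.403×10⁻⁵ mol.
Φ = 5.480×10⁻⁵ mol / 7.403×10⁻⁵ mol photons = 0.74.

Φ = 0.74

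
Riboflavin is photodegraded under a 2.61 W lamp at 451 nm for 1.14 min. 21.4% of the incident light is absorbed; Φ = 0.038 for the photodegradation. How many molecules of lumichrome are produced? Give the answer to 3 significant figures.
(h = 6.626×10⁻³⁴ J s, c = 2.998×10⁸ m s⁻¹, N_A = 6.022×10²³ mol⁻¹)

Photon energy at 451 nm: hc/λ = (6.626×10⁻³⁴)(2.998×10⁸)/(451×10⁻⁹) = 4.405×10⁻¹⁹ J.
Energy delivered: (2.61 W)(68.4 s) = 178.5 J.
Photons incident: 178.5 / 4.405×10⁻¹⁹ = 4.052×10²⁰, i.e. 4.052×10²⁰/6.022×10²³ = 6.729×10⁻⁴ mol.
Photons absorbed: 0.214 × 6.729×10⁻⁴ = 1.440×10⁻⁴ mol.
Product: Φ × n_abs = 0.038 × 1.440×10⁻⁴ = 5.472×10⁻⁶ mol.
As a count: 5.472×10⁻⁶ × 6.022×10²³ = 3.30×10¹⁸.

3.30×10¹⁸ molecules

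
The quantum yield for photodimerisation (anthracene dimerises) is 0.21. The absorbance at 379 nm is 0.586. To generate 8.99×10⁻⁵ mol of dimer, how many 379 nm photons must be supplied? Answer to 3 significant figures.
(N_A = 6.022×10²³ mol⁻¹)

Photons that must be absorbed: 8.99×10⁻⁵ / 0.21 = 4.281×10⁻⁴ mol.
Fraction absorbed: 1 − 10^(−0.586) = 0.7406.
Incident photons needed: 4.281×10⁻⁴ / 0.7406 = 5.780×10⁻⁴ mol.
Photon count: 5.780×10⁻⁴ × 6.022×10²³ = 3.48×10²⁰.

3.48×10²⁰ photons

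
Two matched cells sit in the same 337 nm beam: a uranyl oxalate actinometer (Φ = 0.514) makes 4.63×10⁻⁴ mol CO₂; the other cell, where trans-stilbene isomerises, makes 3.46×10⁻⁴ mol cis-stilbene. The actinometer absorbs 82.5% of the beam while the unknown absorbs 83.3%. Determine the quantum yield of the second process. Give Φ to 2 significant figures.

Φ = 0.38

Photons absorbed by the actinometer: 4.63×10⁻⁴ / 0.514 = 9.008×10⁻⁴ mol.
Incident flux: 9.008×10⁻⁴ / 0.825 = 0.001092 einstein.
Absorbed by unknown: 0.833 × 0.001092 = 9.096×10⁻⁴ mol.
Φ(unknown) = 3.46×10⁻⁴ / 9.096×10⁻⁴ = 0.38.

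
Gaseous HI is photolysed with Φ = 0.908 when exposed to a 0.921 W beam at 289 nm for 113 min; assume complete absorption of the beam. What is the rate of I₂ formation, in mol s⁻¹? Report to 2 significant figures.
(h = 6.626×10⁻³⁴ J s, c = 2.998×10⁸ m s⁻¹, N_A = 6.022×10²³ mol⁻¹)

2.0×10⁻⁶ mol s⁻¹

Photon energy at 289 nm: hc/λ = (6.626×10⁻³⁴)(2.998×10⁸)/(289×10⁻⁹) = 6.874×10⁻¹⁹ J.
Energy delivered: (0.921 W)(6780 s) = 6244 J.
Photons incident: 6244 / 6.874×10⁻¹⁹ = 9.084×10²¹, i.e. 9.084×10²¹/6.022×10²³ = 0.01508 mol.
Product formed: 0.908 × 0.01508 = 0.01369 mol.
Rate: 0.01369 / 6780 s = 2.0×10⁻⁶ mol s⁻¹.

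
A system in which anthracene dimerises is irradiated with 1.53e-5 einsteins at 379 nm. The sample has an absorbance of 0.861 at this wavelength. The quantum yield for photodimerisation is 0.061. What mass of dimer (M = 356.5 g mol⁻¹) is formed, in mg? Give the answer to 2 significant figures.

Fraction absorbed: 1 − 10^(−0.861) = 0.8623.
Photons absorbed: 0.8623 × 1.53e-5 = 1.319e-5 mol.
Product: Φ × n_abs = 0.061 × 1.319e-5 = 8.046e-7 mol.
Mass: 8.046e-7 × 356.5 = 2.868e-4 g = 0.29 mg.

0.29 mg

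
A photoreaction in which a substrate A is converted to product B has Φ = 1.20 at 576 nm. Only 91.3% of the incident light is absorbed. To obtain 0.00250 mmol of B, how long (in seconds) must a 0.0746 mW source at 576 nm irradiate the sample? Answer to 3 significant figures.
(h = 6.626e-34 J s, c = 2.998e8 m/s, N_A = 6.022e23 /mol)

t ≈ 6350 s

Product: 0.00250 mmol = 2.50e-6 mol.
Photons that must be absorbed: 2.50e-6 / 1.20 = 2.083e-6 mol.
Incident photons needed: 2.083e-6 / 0.913 = 2.281e-6 mol.
Photon energy: hc/λ = 3.449e-19 J; per mole, 2.077e5 J mol⁻¹.
Energy required: 2.281e-6 × 2.077e5 = 0.4738 J.
Time: 0.4738 J / 7.46e-05 W = 6350 s.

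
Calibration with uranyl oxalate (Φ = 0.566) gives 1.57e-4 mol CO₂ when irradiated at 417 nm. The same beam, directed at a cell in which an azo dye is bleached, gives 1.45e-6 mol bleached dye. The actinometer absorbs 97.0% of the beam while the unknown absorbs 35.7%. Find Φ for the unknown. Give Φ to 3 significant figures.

Φ = 0.0142

Photons absorbed by the actinometer: 1.57e-4 / 0.566 = 2.774e-4 mol.
Incident flux: 2.774e-4 / 0.970 = 2.860e-4 einstein.
Absorbed by unknown: 0.357 × 2.860e-4 = 1.021e-4 mol.
Φ(unknown) = 1.45e-6 / 1.021e-4 = 0.0142.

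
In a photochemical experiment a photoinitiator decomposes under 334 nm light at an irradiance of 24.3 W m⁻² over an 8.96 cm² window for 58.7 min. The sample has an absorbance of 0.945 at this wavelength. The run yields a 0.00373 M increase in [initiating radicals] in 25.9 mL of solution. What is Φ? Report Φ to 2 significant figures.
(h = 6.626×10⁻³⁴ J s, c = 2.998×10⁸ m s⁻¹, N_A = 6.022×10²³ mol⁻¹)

Φ = 0.51

Product: (0.00373 M)(0.0259 L) = 9.661×10⁻⁵ mol.
Photon energy at 334 nm: hc/λ = (6.626×10⁻³⁴)(2.998×10⁸)/(334×10⁻⁹) = 5.948×10⁻¹⁹ J.
Energy delivered: (24.3 W m⁻²)(8.96×10⁻⁴ m²)(3522 s) = 76.68 J.
Photons incident: 76.68 / 5.948×10⁻¹⁹ = 1.289×10²⁰, i.e. 1.289×10²⁰/6.022×10²³ = 2.140×10⁻⁴ mol.
Fraction absorbed: 1 − 10^(−0.945) = 0.8865.
Photons absorbed: 0.8865 × 2.140×10⁻⁴ = 1.897×10⁻⁴ mol.
Φ = 9.661×10⁻⁵ mol / 1.897×10⁻⁴ mol photons = 0.51.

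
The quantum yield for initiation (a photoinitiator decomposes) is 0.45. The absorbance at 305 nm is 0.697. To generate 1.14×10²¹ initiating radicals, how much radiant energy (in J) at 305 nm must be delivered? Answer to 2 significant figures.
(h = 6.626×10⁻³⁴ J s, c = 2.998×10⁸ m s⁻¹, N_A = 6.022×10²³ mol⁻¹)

2100 J

Product: 1.14×10²¹ / 6.022×10²³ = 0.001893 mol.
Photons that must be absorbed: 0.001893 / 0.45 = 0.004207 mol.
Fraction absorbed: 1 − 10^(−0.697) = 0.7991.
Incident photons needed: 0.004207 / 0.7991 = 0.005265 mol.
Photon energy: hc/λ = 6.513×10⁻¹⁹ J; per mole, 3.922×10⁵ J mol⁻¹.
Energy required: 0.005265 × 3.922×10⁵ = 2100 J.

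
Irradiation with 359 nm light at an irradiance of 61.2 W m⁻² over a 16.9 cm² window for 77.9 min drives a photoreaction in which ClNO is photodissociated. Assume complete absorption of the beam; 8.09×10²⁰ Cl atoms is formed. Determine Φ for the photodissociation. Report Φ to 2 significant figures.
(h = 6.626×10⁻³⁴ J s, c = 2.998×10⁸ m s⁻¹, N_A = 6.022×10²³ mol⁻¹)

Product: 8.09×10²⁰ / 6.022×10²³ = 0.001343 mol.
Photon energy at 359 nm: hc/λ = (6.626×10⁻³⁴)(2.998×10⁸)/(359×10⁻⁹) = 5.533×10⁻¹⁹ J.
Energy delivered: (61.2 W m⁻²)(16.9×10⁻⁴ m²)(4674 s) = 483.4 J.
Photons incident: 483.4 / 5.533×10⁻¹⁹ = 8.737×10²⁰, i.e. 8.737×10²⁰/6.022×10²³ = 0.001451 mol.
Φ = 0.001343 mol / 0.001451 mol photons = 0.93.

Φ = 0.93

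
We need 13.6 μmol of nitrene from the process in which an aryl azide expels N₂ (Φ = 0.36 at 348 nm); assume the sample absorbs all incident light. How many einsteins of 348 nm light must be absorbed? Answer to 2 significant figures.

3.8×10⁻⁵ einstein

Product: 13.6 μmol = 1.36×10⁻⁵ mol.
Photons that must be absorbed: 1.36×10⁻⁵ / 0.36 = 3.778×10⁻⁵ mol.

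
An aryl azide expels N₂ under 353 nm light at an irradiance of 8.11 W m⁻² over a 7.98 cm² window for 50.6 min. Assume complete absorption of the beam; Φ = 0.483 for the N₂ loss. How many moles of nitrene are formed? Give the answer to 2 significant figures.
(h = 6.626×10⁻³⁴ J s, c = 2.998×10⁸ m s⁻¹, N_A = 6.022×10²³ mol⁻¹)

2.8×10⁻⁵ mol

Photon energy at 353 nm: hc/λ = (6.626×10⁻³⁴)(2.998×10⁸)/(353×10⁻⁹) = 5.627×10⁻¹⁹ J.
Energy delivered: (8.11 W m⁻²)(7.98×10⁻⁴ m²)(3036 s) = 19.65 J.
Photons incident: 19.65 / 5.627×10⁻¹⁹ = 3.492×10¹⁹, i.e. 3.492×10¹⁹/6.022×10²³ = 5.799×10⁻⁵ mol.
Product: Φ × n_abs = 0.483 × 5.799×10⁻⁵ = 2.801×10⁻⁵ mol.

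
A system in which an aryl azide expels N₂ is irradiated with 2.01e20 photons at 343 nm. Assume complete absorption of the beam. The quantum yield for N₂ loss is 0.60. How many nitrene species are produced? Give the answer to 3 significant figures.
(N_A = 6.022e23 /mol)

1.21e20 species

Moles of photons: 2.01e20 / 6.022e23 = 3.338e-4 mol.
Product: Φ × n_abs = 0.60 × 3.338e-4 = 2.003e-4 mol.
As a count: 2.003e-4 × 6.022e23 = 1.21e20.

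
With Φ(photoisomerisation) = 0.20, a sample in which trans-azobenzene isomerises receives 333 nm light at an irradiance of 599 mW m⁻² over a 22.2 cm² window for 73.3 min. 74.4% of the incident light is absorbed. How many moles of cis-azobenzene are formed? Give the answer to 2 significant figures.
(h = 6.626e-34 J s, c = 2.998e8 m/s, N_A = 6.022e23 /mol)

2.4e-6 mol

Photon energy at 333 nm: hc/λ = (6.626e-34)(2.998e8)/(333e-9) = 5.965e-19 J.
Energy delivered: (599 mW m⁻²)(22.2e-4 m²)(4398 s) = 5.848 J.
Photons incident: 5.848 / 5.965e-19 = 9.804e18, i.e. 9.804e18/6.022e23 = 1.628e-5 mol.
Photons absorbed: 0.744 × 1.628e-5 = 1.211e-5 mol.
Product: Φ × n_abs = 0.20 × 1.211e-5 = 2.422e-6 mol.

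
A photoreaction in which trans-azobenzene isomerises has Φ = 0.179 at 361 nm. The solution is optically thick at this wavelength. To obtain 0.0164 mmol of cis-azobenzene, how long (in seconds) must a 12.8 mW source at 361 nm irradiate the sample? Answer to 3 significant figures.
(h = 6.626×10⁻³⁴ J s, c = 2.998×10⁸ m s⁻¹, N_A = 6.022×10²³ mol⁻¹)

Product: 0.0164 mmol = 1.64×10⁻⁵ mol.
Photons that must be absorbed: 1.64×10⁻⁵ / 0.179 = 9.162×10⁻⁵ mol.
Photon energy: hc/λ = 5.503×10⁻¹⁹ J; per mole, 3.314×10⁵ J mol⁻¹.
Energy required: 9.162×10⁻⁵ × 3.314×10⁵ = 30.36 J.
Time: 30.36 J / 0.0128 W = 2370 s.

t ≈ 2370 s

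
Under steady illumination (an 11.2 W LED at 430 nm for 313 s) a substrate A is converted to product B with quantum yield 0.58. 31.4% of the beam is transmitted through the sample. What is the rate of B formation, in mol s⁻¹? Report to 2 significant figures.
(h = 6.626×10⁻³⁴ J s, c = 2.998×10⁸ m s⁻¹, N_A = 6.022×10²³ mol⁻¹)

Photon energy at 430 nm: hc/λ = (6.626×10⁻³⁴)(2.998×10⁸)/(430×10⁻⁹) = 4.620×10⁻¹⁹ J.
Energy delivered: (11.2 W)(313 s) = 3506 J.
Photons incident: 3506 / 4.620×10⁻¹⁹ = 7.589×10²¹, i.e. 7.589×10²¹/6.022×10²³ = 0.01260 mol.
Fraction absorbed: 1 − 31.4/100 = 0.6860.
Photons absorbed: 0.6860 × 0.01260 = 0.008644 mol.
Product formed: 0.58 × 0.008644 = 0.005014 mol.
Rate: 0.005014 / 313 s = 1.6×10⁻⁵ mol s⁻¹.

1.6×10⁻⁵ mol s⁻¹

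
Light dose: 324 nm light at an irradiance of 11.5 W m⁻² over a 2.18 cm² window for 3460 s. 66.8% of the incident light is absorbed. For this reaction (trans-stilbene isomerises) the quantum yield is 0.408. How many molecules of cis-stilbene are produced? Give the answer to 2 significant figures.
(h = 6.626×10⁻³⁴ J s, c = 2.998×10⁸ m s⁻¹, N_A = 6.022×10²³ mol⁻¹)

Photon energy at 324 nm: hc/λ = (6.626×10⁻³⁴)(2.998×10⁸)/(324×10⁻⁹) = 6.131×10⁻¹⁹ J.
Energy delivered: (11.5 W m⁻²)(2.18×10⁻⁴ m²)(3460 s) = 8.674 J.
Photons incident: 8.674 / 6.131×10⁻¹⁹ = 1.415×10¹⁹, i.e. 1.415×10¹⁹/6.022×10²³ = 2.350×10⁻⁵ mol.
Photons absorbed: 0.668 × 2.350×10⁻⁵ = 1.570×10⁻⁵ mol.
Product: Φ × n_abs = 0.408 × 1.570×10⁻⁵ = 6.406×10⁻⁶ mol.
As a count: 6.406×10⁻⁶ × 6.022×10²³ = 3.9×10¹⁸.

3.9×10¹⁸ molecules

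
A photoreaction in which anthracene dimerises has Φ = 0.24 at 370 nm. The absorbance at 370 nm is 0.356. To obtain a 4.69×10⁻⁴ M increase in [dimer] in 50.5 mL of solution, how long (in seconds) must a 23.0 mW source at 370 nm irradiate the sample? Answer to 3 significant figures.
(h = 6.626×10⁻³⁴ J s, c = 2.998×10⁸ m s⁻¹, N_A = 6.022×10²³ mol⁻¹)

t ≈ 2480 s

Product: (4.69×10⁻⁴ M)(0.0505 L) = 2.368×10⁻⁵ mol.
Photons that must be absorbed: 2.368×10⁻⁵ / 0.24 = 9.867×10⁻⁵ mol.
Fraction absorbed: 1 − 10^(−0.356) = 0.5594.
Incident photons needed: 9.867×10⁻⁵ / 0.5594 = 1.764×10⁻⁴ mol.
Photon energy: hc/λ = 5.369×10⁻¹⁹ J; per mole, 3.233×10⁵ J mol⁻¹.
Energy required: 1.764×10⁻⁴ × 3.233×10⁵ = 57.03 J.
Time: 57.03 J / 0.023 W = 2480 s.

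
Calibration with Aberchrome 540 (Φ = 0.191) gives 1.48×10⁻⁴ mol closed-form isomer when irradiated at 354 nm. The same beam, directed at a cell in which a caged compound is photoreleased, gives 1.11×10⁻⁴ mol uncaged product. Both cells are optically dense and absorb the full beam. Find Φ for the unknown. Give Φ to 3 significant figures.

Φ = 0.143

Photons absorbed by the actinometer: 1.48×10⁻⁴ / 0.191 = 7.749×10⁻⁴ mol.
Φ(unknown) = 1.11×10⁻⁴ / 7.749×10⁻⁴ = 0.143.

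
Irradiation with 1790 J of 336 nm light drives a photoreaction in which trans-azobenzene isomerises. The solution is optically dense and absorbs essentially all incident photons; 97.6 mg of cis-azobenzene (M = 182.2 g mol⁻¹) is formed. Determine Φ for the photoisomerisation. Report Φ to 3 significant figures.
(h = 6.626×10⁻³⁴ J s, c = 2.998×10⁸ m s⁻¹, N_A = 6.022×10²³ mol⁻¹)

Product: 97.6 mg / 182.2 g mol⁻¹ = 5.357×10⁻⁴ mol.
Photon energy at 336 nm: hc/λ = (6.626×10⁻³⁴)(2.998×10⁸)/(336×10⁻⁹) = 5.912×10⁻¹⁹ J.
Photons incident: 1790 / 5.912×10⁻¹⁹ = 3.028×10²¹, i.e. 3.028×10²¹/6.022×10²³ = 0.005028 mol.
Φ = 5.357×10⁻⁴ mol / 0.005028 mol photons = 0.107.

Φ = 0.107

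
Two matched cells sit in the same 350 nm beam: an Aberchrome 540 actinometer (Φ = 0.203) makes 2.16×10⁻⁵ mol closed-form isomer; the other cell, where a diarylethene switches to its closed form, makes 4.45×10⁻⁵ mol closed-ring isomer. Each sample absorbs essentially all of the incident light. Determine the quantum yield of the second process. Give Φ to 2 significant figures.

Photons absorbed by the actinometer: 2.16×10⁻⁵ / 0.203 = 1.064×10⁻⁴ mol.
Φ(unknown) = 4.45×10⁻⁵ / 1.064×10⁻⁴ = 0.42.

Φ = 0.42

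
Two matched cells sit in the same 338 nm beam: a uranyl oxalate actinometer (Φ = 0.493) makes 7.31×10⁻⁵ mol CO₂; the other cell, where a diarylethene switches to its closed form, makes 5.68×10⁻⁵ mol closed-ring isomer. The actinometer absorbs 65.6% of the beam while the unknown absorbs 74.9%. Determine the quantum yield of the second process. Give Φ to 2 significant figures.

Photons absorbed by the actinometer: 7.31×10⁻⁵ / 0.493 = 1.483×10⁻⁴ mol.
Incident flux: 1.483×10⁻⁴ / 0.656 = 2.261×10⁻⁴ einstein.
Absorbed by unknown: 0.749 × 2.261×10⁻⁴ = 1.693×10⁻⁴ mol.
Φ(unknown) = 5.68×10⁻⁵ / 1.693×10⁻⁴ = 0.34.

Φ = 0.34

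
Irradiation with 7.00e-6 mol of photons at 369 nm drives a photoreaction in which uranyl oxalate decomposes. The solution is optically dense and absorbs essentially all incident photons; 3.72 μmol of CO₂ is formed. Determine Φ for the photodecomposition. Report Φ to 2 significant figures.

Φ = 0.53

Product: 3.72 μmol = 3.72e-6 mol.
Φ = 3.72e-6 mol / 7.00e-6 mol photons = 0.53.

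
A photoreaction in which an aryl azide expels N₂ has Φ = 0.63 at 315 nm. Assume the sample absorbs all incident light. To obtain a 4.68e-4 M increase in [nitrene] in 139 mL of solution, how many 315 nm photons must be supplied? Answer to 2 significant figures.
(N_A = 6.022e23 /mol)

Product: (4.68e-4 M)(0.139 L) = 6.505e-5 mol.
Photons that must be absorbed: 6.505e-5 / 0.63 = 1.033e-4 mol.
Photon count: 1.033e-4 × 6.022e23 = 6.2e19.

6.2e19 photons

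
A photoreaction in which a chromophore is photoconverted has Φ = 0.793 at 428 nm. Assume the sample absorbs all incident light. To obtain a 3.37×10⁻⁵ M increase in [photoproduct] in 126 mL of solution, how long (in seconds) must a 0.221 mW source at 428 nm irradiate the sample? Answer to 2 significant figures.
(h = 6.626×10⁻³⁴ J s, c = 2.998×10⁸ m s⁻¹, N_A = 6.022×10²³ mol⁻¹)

t ≈ 6800 s

Product: (3.37×10⁻⁵ M)(0.126 L) = 4.246×10⁻⁶ mol.
Photons that must be absorbed: 4.246×10⁻⁶ / 0.793 = 5.354×10⁻⁶ mol.
Photon energy: hc/λ = 4.641×10⁻¹⁹ J; per mole, 2.795×10⁵ J mol⁻¹.
Energy required: 5.354×10⁻⁶ × 2.795×10⁵ = 1.496 J.
Time: 1.496 J / 0.000221 W = 6800 s.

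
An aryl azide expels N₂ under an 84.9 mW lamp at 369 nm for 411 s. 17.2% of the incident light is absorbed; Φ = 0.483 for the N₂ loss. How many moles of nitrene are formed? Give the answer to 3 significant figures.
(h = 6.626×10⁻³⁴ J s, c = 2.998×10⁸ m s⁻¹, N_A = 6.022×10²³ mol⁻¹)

8.94×10⁻⁶ mol

Photon energy at 369 nm: hc/λ = (6.626×10⁻³⁴)(2.998×10⁸)/(369×10⁻⁹) = 5.383×10⁻¹⁹ J.
Energy delivered: (84.9 mW)(411 s) = 34.89 J.
Photons incident: 34.89 / 5.383×10⁻¹⁹ = 6.482×10¹⁹, i.e. 6.482×10¹⁹/6.022×10²³ = 1.076×10⁻⁴ mol.
Photons absorbed: 0.172 × 1.076×10⁻⁴ = 1.851×10⁻⁵ mol.
Product: Φ × n_abs = 0.483 × 1.851×10⁻⁵ = 8.940×10⁻⁶ mol.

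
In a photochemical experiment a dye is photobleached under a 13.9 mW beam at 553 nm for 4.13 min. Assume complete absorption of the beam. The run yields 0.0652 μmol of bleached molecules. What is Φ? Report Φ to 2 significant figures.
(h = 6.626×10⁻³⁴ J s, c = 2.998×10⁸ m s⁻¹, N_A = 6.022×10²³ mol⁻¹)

Product: 0.0652 μmol = 6.52×10⁻⁸ mol.
Photon energy at 553 nm: hc/λ = (6.626×10⁻³⁴)(2.998×10⁸)/(553×10⁻⁹) = 3.592×10⁻¹⁹ J.
Energy delivered: (13.9 mW)(247.8 s) = 3.444 J.
Photons incident: 3.444 / 3.592×10⁻¹⁹ = 9.588×10¹⁸, i.e. 9.588×10¹⁸/6.022×10²³ = 1.592×10⁻⁵ mol.
Φ = 6.52×10⁻⁸ mol / 1.592×10⁻⁵ mol photons = 0.0041.

Φ = 0.0041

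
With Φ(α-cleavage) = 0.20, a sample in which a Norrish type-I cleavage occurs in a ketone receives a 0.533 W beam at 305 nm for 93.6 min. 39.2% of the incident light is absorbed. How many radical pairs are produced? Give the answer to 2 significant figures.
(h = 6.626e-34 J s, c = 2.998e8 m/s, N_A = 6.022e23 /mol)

3.6e20 radical pairs

Photon energy at 305 nm: hc/λ = (6.626e-34)(2.998e8)/(305e-9) = 6.513e-19 J.
Energy delivered: (0.533 W)(5616 s) = 2993 J.
Photons incident: 2993 / 6.513e-19 = 4.595e21, i.e. 4.595e21/6.022e23 = 0.007630 mol.
Photons absorbed: 0.392 × 0.007630 = 0.002991 mol.
Product: Φ × n_abs = 0.20 × 0.002991 = 5.982e-4 mol.
As a count: 5.982e-4 × 6.022e23 = 3.6e20.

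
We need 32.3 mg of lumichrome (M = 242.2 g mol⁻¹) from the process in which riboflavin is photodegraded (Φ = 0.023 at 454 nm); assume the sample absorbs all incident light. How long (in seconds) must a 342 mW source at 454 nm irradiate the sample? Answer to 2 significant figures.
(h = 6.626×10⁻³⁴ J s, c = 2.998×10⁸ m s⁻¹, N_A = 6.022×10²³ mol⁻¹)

t ≈ 4500 s

Product: 32.3 mg / 242.2 g mol⁻¹ = 1.334×10⁻⁴ mol.
Photons that must be absorbed: 1.334×10⁻⁴ / 0.023 = 0.005800 mol.
Photon energy: hc/λ = 4.375×10⁻¹⁹ J; per mole, 2.635×10⁵ J mol⁻¹.
Energy required: 0.005800 × 2.635×10⁵ = 1528 J.
Time: 1528 J / 0.342 W = 4500 s.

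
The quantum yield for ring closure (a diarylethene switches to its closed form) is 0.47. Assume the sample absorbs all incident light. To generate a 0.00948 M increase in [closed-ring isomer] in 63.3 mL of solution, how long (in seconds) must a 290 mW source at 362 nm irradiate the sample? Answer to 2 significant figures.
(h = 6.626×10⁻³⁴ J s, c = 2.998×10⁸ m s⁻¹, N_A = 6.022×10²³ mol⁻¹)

Product: (0.00948 M)(0.0633 L) = 6.001×10⁻⁴ mol.
Photons that must be absorbed: 6.001×10⁻⁴ / 0.47 = 0.001277 mol.
Photon energy: hc/λ = 5.487×10⁻¹⁹ J; per mole, 3.304×10⁵ J mol⁻¹.
Energy required: 0.001277 × 3.304×10⁵ = 421.9 J.
Time: 421.9 J / 0.29 W = 1500 s.

t ≈ 1500 s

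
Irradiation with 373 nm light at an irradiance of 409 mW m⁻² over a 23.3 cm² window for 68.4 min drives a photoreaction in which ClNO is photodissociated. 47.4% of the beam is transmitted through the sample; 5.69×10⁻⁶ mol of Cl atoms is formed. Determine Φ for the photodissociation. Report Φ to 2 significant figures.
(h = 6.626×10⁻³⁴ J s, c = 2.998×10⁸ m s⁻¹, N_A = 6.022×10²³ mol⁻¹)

Photon energy at 373 nm: hc/λ = (6.626×10⁻³⁴)(2.998×10⁸)/(373×10⁻⁹) = 5.326×10⁻¹⁹ J.
Energy delivered: (409 mW m⁻²)(23.3×10⁻⁴ m²)(4104 s) = 3.911 J.
Photons incident: 3.911 / 5.326×10⁻¹⁹ = 7.343×10¹⁸, i.e. 7.343×10¹⁸/6.022×10²³ = 1.219×10⁻⁵ mol.
Fraction absorbed: 1 − 47.4/100 = 0.5260.
Photons absorbed: 0.5260 × 1.219×10⁻⁵ = 6.412×10⁻⁶ mol.
Φ = 5.69×10⁻⁶ mol / 6.412×10⁻⁶ mol photons = 0.89.

Φ = 0.89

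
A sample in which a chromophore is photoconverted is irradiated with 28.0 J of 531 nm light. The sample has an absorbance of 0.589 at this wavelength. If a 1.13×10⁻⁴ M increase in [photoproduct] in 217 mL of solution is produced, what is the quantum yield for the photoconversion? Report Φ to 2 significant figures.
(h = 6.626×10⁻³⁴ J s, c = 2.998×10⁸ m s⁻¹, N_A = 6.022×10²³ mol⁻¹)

Φ = 0.27

Product: (1.13×10⁻⁴ M)(0.217 L) = 2.452×10⁻⁵ mol.
Photon energy at 531 nm: hc/λ = (6.626×10⁻³⁴)(2.998×10⁸)/(531×10⁻⁹) = 3.741×10⁻¹⁹ J.
Photons incident: 28.0 / 3.741×10⁻¹⁹ = 7.485×10¹⁹, i.e. 7.485×10¹⁹/6.022×10²³ = 1.243×10⁻⁴ mol.
Fraction absorbed: 1 − 10^(−0.589) = 0.7424.
Photons absorbed: 0.7424 × 1.243×10⁻⁴ = 9.228×10⁻⁵ mol.
Φ = 2.452×10⁻⁵ mol / 9.228×10⁻⁵ mol photons = 0.27.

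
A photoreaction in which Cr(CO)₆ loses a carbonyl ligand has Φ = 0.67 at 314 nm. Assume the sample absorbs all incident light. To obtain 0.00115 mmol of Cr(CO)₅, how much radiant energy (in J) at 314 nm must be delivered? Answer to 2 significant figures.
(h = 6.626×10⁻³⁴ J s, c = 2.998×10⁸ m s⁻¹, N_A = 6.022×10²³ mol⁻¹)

Product: 0.00115 mmol = 1.15×10⁻⁶ mol.
Photons that must be absorbed: 1.15×10⁻⁶ / 0.67 = 1.716×10⁻⁶ mol.
Photon energy: hc/λ = 6.326×10⁻¹⁹ J; per mole, 3.810×10⁵ J mol⁻¹.
Energy required: 1.716×10⁻⁶ × 3.810×10⁵ = 0.65 J.

0.65 J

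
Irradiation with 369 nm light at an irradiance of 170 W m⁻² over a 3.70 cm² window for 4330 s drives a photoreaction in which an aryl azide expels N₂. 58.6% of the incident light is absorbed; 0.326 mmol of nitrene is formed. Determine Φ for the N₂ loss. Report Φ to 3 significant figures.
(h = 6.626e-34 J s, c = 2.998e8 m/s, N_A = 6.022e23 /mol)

Φ = 0.662

Product: 0.326 mmol = 3.26e-4 mol.
Photon energy at 369 nm: hc/λ = (6.626e-34)(2.998e8)/(369e-9) = 5.383e-19 J.
Energy delivered: (170 W m⁻²)(3.70e-4 m²)(4330 s) = 272.4 J.
Photons incident: 272.4 / 5.383e-19 = 5.060e20, i.e. 5.060e20/6.022e23 = 8.403e-4 mol.
Photons absorbed: 0.586 × 8.403e-4 = 4.924e-4 mol.
Φ = 3.26e-4 mol / 4.924e-4 mol photons = 0.662.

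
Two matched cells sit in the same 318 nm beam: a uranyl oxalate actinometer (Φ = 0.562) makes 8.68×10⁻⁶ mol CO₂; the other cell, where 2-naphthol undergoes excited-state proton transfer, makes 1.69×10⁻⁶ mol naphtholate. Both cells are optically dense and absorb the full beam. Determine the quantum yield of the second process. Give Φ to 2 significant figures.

Photons absorbed by the actinometer: 8.68×10⁻⁶ / 0.562 = 1.544×10⁻⁵ mol.
Φ(unknown) = 1.69×10⁻⁶ / 1.544×10⁻⁵ = 0.11.

Φ = 0.11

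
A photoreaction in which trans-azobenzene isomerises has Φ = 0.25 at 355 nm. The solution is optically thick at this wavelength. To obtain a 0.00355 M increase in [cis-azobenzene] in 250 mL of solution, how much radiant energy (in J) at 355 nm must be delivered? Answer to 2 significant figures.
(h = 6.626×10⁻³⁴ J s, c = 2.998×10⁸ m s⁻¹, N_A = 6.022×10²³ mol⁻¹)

Product: (0.00355 M)(0.25 L) = 8.875×10⁻⁴ mol.
Photons that must be absorbed: 8.875×10⁻⁴ / 0.25 = 0.003550 mol.
Photon energy: hc/λ = 5.596×10⁻¹⁹ J; per mole, 3.370×10⁵ J mol⁻¹.
Energy required: 0.003550 × 3.370×10⁵ = 1200 J.

1200 J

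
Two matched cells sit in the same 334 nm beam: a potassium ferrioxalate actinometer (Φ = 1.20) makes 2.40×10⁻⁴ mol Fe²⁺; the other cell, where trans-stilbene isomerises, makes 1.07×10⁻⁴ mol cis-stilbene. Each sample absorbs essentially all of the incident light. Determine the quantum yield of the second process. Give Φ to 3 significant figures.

Φ = 0.535

Photons absorbed by the actinometer: 2.40×10⁻⁴ / 1.20 = 2.000×10⁻⁴ mol.
Φ(unknown) = 1.07×10⁻⁴ / 2.000×10⁻⁴ = 0.535.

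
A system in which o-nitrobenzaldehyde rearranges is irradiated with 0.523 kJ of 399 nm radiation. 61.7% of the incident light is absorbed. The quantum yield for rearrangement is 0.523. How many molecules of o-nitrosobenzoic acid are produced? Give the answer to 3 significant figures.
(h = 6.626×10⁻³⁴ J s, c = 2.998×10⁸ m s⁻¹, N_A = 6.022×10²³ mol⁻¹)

Photon energy at 399 nm: hc/λ = (6.626×10⁻³⁴)(2.998×10⁸)/(399×10⁻⁹) = 4.979×10⁻¹⁹ J.
Incident energy: 0.523 kJ = 523 J.
Photons incident: 523 / 4.979×10⁻¹⁹ = 1.050×10²¹, i.e. 1.050×10²¹/6.022×10²³ = 0.001744 mol.
Photons absorbed: 0.617 × 0.001744 = 0.001076 mol.
Product: Φ × n_abs = 0.523 × 0.001076 = 5.627×10⁻⁴ mol.
As a count: 5.627×10⁻⁴ × 6.022×10²³ = 3.39×10²⁰.

3.39×10²⁰ molecules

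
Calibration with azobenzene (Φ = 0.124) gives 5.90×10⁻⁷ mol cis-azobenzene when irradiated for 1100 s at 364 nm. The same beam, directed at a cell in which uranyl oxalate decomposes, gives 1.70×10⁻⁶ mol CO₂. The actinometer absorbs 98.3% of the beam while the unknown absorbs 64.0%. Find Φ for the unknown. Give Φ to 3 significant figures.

Φ = 0.549

Photons absorbed by the actinometer: 5.90×10⁻⁷ / 0.124 = 4.758×10⁻⁶ mol.
Incident flux: 4.758×10⁻⁶ / 0.983 = 4.840×10⁻⁶ einstein.
Absorbed by unknown: 0.640 × 4.840×10⁻⁶ = 3.098×10⁻⁶ mol.
Φ(unknown) = 1.70×10⁻⁶ / 3.098×10⁻⁶ = 0.549.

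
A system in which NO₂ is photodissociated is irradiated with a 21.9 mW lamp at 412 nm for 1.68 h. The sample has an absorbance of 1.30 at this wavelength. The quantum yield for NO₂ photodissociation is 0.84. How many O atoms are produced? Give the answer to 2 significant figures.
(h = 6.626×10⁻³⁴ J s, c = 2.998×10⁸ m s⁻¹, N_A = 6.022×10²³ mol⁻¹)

2.2×10²⁰ atoms

Photon energy at 412 nm: hc/λ = (6.626×10⁻³⁴)(2.998×10⁸)/(412×10⁻⁹) = 4.822×10⁻¹⁹ J.
Energy delivered: (21.9 mW)(6048 s) = 132.5 J.
Photons incident: 132.5 / 4.822×10⁻¹⁹ = 2.748×10²⁰, i.e. 2.748×10²⁰/6.022×10²³ = 4.563×10⁻⁴ mol.
Fraction absorbed: 1 − 10^(−1.30) = 0.9499.
Photons absorbed: 0.9499 × 4.563×10⁻⁴ = 4.334×10⁻⁴ mol.
Product: Φ × n_abs = 0.84 × 4.334×10⁻⁴ = 3.641×10⁻⁴ mol.
As a count: 3.641×10⁻⁴ × 6.022×10²³ = 2.2×10²⁰.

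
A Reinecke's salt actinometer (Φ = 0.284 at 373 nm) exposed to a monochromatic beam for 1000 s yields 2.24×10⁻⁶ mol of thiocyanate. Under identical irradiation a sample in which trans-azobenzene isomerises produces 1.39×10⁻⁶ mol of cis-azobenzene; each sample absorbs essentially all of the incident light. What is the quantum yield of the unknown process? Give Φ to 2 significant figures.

Φ = 0.18

Photons absorbed by the actinometer: 2.24×10⁻⁶ / 0.284 = 7.887×10⁻⁶ mol.
Φ(unknown) = 1.39×10⁻⁶ / 7.887×10⁻⁶ = 0.18.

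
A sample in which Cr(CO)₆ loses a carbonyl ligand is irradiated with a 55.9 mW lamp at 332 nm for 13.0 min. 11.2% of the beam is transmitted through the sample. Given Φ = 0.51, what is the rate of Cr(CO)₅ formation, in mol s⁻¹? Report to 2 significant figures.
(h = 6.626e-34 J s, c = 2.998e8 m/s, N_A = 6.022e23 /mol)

7.0e-8 mol s⁻¹

Photon energy at 332 nm: hc/λ = (6.626e-34)(2.998e8)/(332e-9) = 5.983e-19 J.
Energy delivered: (55.9 mW)(780 s) = 43.60 J.
Photons incident: 43.60 / 5.983e-19 = 7.287e19, i.e. 7.287e19/6.022e23 = 1.210e-4 mol.
Fraction absorbed: 1 − 11.2/100 = 0.8880.
Photons absorbed: 0.8880 × 1.210e-4 = 1.074e-4 mol.
Product formed: 0.51 × 1.074e-4 = 5.477e-5 mol.
Rate: 5.477e-5 / 780 s = 7.0e-8 mol s⁻¹.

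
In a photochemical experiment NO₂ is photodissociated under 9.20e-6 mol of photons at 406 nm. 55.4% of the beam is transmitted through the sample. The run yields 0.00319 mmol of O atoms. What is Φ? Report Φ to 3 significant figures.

Φ = 0.777

Product: 0.00319 mmol = 3.19e-6 mol.
Fraction absorbed: 1 − 55.4/100 = 0.4460.
Photons absorbed: 0.4460 × 9.20e-6 = 4.103e-6 mol.
Φ = 3.19e-6 mol / 4.103e-6 mol photons = 0.777.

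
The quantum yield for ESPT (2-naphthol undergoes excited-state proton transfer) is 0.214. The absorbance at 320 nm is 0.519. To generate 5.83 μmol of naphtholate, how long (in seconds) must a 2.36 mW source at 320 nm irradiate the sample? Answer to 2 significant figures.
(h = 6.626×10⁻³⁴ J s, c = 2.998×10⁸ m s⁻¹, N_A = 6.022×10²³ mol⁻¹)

t ≈ 6200 s

Product: 5.83 μmol = 5.83×10⁻⁶ mol.
Photons that must be absorbed: 5.83×10⁻⁶ / 0.214 = 2.724×10⁻⁵ mol.
Fraction absorbed: 1 − 10^(−0.519) = 0.6973.
Incident photons needed: 2.724×10⁻⁵ / 0.6973 = 3.906×10⁻⁵ mol.
Photon energy: hc/λ = 6.208×10⁻¹⁹ J; per mole, 3.738×10⁵ J mol⁻¹.
Energy required: 3.906×10⁻⁵ × 3.738×10⁵ = 14.60 J.
Time: 14.60 J / 0.00236 W = 6200 s.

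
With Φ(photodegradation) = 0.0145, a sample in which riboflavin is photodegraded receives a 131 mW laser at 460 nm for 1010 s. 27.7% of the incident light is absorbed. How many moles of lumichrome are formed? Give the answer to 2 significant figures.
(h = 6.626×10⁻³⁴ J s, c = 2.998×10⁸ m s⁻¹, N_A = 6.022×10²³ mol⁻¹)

2.0×10⁻⁶ mol

Photon energy at 460 nm: hc/λ = (6.626×10⁻³⁴)(2.998×10⁸)/(460×10⁻⁹) = 4.318×10⁻¹⁹ J.
Energy delivered: (131 mW)(1010 s) = 132.3 J.
Photons incident: 132.3 / 4.318×10⁻¹⁹ = 3.064×10²⁰, i.e. 3.064×10²⁰/6.022×10²³ = 5.088×10⁻⁴ mol.
Photons absorbed: 0.277 × 5.088×10⁻⁴ = 1.409×10⁻⁴ mol.
Product: Φ × n_abs = 0.0145 × 1.409×10⁻⁴ = 2.043×10⁻⁶ mol.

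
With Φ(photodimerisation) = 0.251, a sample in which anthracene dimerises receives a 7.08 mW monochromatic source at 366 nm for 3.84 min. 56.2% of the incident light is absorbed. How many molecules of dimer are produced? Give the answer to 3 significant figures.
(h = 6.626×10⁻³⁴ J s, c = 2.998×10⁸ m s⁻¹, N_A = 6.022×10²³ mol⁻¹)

4.24×10¹⁷ molecules

Photon energy at 366 nm: hc/λ = (6.626×10⁻³⁴)(2.998×10⁸)/(366×10⁻⁹) = 5.428×10⁻¹⁹ J.
Energy delivered: (7.08 mW)(230.4 s) = 1.631 J.
Photons incident: 1.631 / 5.428×10⁻¹⁹ = 3.005×10¹⁸, i.e. 3.005×10¹⁸/6.022×10²³ = 4.990×10⁻⁶ mol.
Photons absorbed: 0.562 × 4.990×10⁻⁶ = 2.804×10⁻⁶ mol.
Product: Φ × n_abs = 0.251 × 2.804×10⁻⁶ = 7.038×10⁻⁷ mol.
As a count: 7.038×10⁻⁷ × 6.022×10²³ = 4.24×10¹⁷.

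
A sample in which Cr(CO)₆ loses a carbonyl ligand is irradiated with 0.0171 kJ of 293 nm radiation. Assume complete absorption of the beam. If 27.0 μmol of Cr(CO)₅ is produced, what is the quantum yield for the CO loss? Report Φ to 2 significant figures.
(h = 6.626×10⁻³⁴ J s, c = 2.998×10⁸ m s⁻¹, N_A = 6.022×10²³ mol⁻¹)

Φ = 0.64

Product: 27.0 μmol = 2.70×10⁻⁵ mol.
Photon energy at 293 nm: hc/λ = (6.626×10⁻³⁴)(2.998×10⁸)/(293×10⁻⁹) = 6.780×10⁻¹⁹ J.
Incident energy: 0.0171 kJ = 17.1 J.
Photons incident: 17.1 / 6.780×10⁻¹⁹ = 2.522×10¹⁹, i.e. 2.522×10¹⁹/6.022×10²³ = 4.188×10⁻⁵ mol.
Φ = 2.70×10⁻⁵ mol / 4.188×10⁻⁵ mol photons = 0.64.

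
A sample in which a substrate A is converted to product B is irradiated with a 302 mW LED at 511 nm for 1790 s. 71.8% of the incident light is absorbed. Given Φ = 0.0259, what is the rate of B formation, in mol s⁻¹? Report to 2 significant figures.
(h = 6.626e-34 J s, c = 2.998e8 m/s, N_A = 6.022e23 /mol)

Photon energy at 511 nm: hc/λ = (6.626e-34)(2.998e8)/(511e-9) = 3.887e-19 J.
Energy delivered: (302 mW)(1790 s) = 540.6 J.
Photons incident: 540.6 / 3.887e-19 = 1.391e21, i.e. 1.391e21/6.022e23 = 0.002310 mol.
Photons absorbed: 0.718 × 0.002310 = 0.001659 mol.
Product formed: 0.0259 × 0.001659 = 4.297e-5 mol.
Rate: 4.297e-5 / 1790 s = 2.4e-8 mol s⁻¹.

2.4e-8 mol s⁻¹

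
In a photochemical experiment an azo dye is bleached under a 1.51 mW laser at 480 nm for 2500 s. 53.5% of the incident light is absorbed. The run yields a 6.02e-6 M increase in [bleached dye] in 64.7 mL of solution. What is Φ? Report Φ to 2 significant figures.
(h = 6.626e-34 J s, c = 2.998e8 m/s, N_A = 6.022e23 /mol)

Product: (6.02e-6 M)(0.0647 L) = 3.895e-7 mol.
Photon energy at 480 nm: hc/λ = (6.626e-34)(2.998e8)/(480e-9) = 4.138e-19 J.
Energy delivered: (1.51 mW)(2500 s) = 3.775 J.
Photons incident: 3.775 / 4.138e-19 = 9.123e18, i.e. 9.123e18/6.022e23 = 1.515e-5 mol.
Photons absorbed: 0.535 × 1.515e-5 = 8.105e-6 mol.
Φ = 3.895e-7 mol / 8.105e-6 mol photons = 0.048.

Φ = 0.048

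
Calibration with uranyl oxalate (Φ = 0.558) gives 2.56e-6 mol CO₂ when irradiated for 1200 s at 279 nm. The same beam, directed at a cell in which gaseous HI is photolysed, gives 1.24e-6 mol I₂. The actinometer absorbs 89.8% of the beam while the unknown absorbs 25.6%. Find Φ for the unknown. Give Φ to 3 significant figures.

Φ = 0.948

Photons absorbed by the actinometer: 2.56e-6 / 0.558 = 4.588e-6 mol.
Incident flux: 4.588e-6 / 0.898 = 5.109e-6 einstein.
Absorbed by unknown: 0.256 × 5.109e-6 = 1.308e-6 mol.
Φ(unknown) = 1.24e-6 / 1.308e-6 = 0.948.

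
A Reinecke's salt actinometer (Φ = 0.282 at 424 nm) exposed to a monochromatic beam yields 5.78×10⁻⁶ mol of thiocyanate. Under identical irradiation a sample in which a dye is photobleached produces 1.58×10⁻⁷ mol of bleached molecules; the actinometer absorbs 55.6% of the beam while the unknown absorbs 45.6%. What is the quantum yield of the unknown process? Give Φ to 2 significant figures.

Φ = 0.0094

Photons absorbed by the actinometer: 5.78×10⁻⁶ / 0.282 = 2.050×10⁻⁵ mol.
Incident flux: 2.050×10⁻⁵ / 0.556 = 3.687×10⁻⁵ einstein.
Absorbed by unknown: 0.456 × 3.687×10⁻⁵ = 1.681×10⁻⁵ mol.
Φ(unknown) = 1.58×10⁻⁷ / 1.681×10⁻⁵ = 0.0094.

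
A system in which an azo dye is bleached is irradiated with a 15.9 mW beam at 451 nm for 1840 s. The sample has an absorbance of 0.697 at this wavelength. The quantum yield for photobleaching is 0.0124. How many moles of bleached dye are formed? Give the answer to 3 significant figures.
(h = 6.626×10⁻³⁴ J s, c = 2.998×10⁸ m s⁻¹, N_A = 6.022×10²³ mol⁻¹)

Photon energy at 451 nm: hc/λ = (6.626×10⁻³⁴)(2.998×10⁸)/(451×10⁻⁹) = 4.405×10⁻¹⁹ J.
Energy delivered: (15.9 mW)(1840 s) = 29.26 J.
Photons incident: 29.26 / 4.405×10⁻¹⁹ = 6.642×10¹⁹, i.e. 6.642×10¹⁹/6.022×10²³ = 1.103×10⁻⁴ mol.
Fraction absorbed: 1 − 10^(−0.697) = 0.7991.
Photons absorbed: 0.7991 × 1.103×10⁻⁴ = 8.814×10⁻⁵ mol.
Product: Φ × n_abs = 0.0124 × 8.814×10⁻⁵ = 1.093×10⁻⁶ mol.

1.09×10⁻⁶ mol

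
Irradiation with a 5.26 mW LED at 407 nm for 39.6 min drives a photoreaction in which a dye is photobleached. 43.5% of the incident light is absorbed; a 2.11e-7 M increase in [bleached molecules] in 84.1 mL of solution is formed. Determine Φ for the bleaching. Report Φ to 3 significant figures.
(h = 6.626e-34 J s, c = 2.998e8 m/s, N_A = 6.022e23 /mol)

Φ = 9.59e-4

Product: (2.11e-7 M)(0.0841 L) = 1.775e-8 mol.
Photon energy at 407 nm: hc/λ = (6.626e-34)(2.998e8)/(407e-9) = 4.881e-19 J.
Energy delivered: (5.26 mW)(2376 s) = 12.50 J.
Photons incident: 12.50 / 4.881e-19 = 2.561e19, i.e. 2.561e19/6.022e23 = 4.253e-5 mol.
Photons absorbed: 0.435 × 4.253e-5 = 1.850e-5 mol.
Φ = 1.775e-8 mol / 1.850e-5 mol photons = 9.59e-4.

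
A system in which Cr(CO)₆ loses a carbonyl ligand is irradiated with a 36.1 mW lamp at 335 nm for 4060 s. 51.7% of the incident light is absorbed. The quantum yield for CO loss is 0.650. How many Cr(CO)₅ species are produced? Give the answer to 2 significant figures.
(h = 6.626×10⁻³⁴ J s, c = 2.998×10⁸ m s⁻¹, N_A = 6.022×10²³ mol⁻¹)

Photon energy at 335 nm: hc/λ = (6.626×10⁻³⁴)(2.998×10⁸)/(335×10⁻⁹) = 5.930×10⁻¹⁹ J.
Energy delivered: (36.1 mW)(4060 s) = 146.6 J.
Photons incident: 146.6 / 5.930×10⁻¹⁹ = 2.472×10²⁰, i.e. 2.472×10²⁰/6.022×10²³ = 4.105×10⁻⁴ mol.
Photons absorbed: 0.517 × 4.105×10⁻⁴ = 2.122×10⁻⁴ mol.
Product: Φ × n_abs = 0.650 × 2.122×10⁻⁴ = 1.379×10⁻⁴ mol.
As a count: 1.379×10⁻⁴ × 6.022×10²³ = 8.3×10¹⁹.

8.3×10¹⁹ species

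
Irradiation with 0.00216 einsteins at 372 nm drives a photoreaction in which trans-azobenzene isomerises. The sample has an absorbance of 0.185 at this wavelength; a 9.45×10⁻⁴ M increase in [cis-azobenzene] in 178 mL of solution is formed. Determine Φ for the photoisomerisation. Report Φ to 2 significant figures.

Φ = 0.22

Product: (9.45×10⁻⁴ M)(0.178 L) = 1.682×10⁻⁴ mol.
Fraction absorbed: 1 − 10^(−0.185) = 0.3469.
Photons absorbed: 0.3469 × 0.00216 = 7.493×10⁻⁴ mol.
Φ = 1.682×10⁻⁴ mol / 7.493×10⁻⁴ mol photons = 0.22.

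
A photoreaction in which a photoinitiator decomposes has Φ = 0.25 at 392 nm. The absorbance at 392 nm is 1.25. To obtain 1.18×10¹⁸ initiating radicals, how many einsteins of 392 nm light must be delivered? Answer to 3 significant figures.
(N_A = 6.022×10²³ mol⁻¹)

8.30×10⁻⁶ einstein

Product: 1.18×10¹⁸ / 6.022×10²³ = 1.959×10⁻⁶ mol.
Photons that must be absorbed: 1.959×10⁻⁶ / 0.25 = 7.836×10⁻⁶ mol.
Fraction absorbed: 1 − 10^(−1.25) = 0.9438.
Incident photons needed: 7.836×10⁻⁶ / 0.9438 = 8.303×10⁻⁶ mol.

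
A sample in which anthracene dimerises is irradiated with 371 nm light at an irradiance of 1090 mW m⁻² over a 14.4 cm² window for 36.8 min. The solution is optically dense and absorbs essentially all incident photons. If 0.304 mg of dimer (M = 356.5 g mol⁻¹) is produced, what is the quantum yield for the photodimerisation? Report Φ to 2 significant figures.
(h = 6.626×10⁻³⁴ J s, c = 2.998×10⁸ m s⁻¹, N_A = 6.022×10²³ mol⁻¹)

Product: 0.304 mg / 356.5 g mol⁻¹ = 8.527×10⁻⁷ mol.
Photon energy at 371 nm: hc/λ = (6.626×10⁻³⁴)(2.998×10⁸)/(371×10⁻⁹) = 5.354×10⁻¹⁹ J.
Energy delivered: (1090 mW m⁻²)(14.4×10⁻⁴ m²)(2208 s) = 3.466 J.
Photons incident: 3.466 / 5.354×10⁻¹⁹ = 6.474×10¹⁸, i.e. 6.474×10¹⁸/6.022×10²³ = 1.075×10⁻⁵ mol.
Φ = 8.527×10⁻⁷ mol / 1.075×10⁻⁵ mol photons = 0.079.

Φ = 0.079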